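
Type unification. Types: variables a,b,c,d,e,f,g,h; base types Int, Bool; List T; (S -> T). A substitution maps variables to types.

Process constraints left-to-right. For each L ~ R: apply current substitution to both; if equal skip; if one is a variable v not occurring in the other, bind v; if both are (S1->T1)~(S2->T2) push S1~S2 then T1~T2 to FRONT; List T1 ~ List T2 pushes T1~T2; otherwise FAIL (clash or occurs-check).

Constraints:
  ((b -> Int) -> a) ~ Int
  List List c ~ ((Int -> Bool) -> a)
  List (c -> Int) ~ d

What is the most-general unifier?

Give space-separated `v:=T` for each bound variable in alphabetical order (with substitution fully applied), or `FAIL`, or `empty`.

Answer: FAIL

Derivation:
step 1: unify ((b -> Int) -> a) ~ Int  [subst: {-} | 2 pending]
  clash: ((b -> Int) -> a) vs Int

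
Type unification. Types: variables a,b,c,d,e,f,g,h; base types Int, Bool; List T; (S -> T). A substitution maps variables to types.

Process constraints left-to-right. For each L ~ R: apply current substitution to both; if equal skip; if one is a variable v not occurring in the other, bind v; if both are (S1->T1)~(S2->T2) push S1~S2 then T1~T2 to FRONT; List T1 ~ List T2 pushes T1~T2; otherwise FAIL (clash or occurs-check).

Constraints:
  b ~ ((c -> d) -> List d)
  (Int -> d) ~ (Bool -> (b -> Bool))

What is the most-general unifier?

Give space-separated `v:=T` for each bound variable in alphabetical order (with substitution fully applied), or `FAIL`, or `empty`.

Answer: FAIL

Derivation:
step 1: unify b ~ ((c -> d) -> List d)  [subst: {-} | 1 pending]
  bind b := ((c -> d) -> List d)
step 2: unify (Int -> d) ~ (Bool -> (((c -> d) -> List d) -> Bool))  [subst: {b:=((c -> d) -> List d)} | 0 pending]
  -> decompose arrow: push Int~Bool, d~(((c -> d) -> List d) -> Bool)
step 3: unify Int ~ Bool  [subst: {b:=((c -> d) -> List d)} | 1 pending]
  clash: Int vs Bool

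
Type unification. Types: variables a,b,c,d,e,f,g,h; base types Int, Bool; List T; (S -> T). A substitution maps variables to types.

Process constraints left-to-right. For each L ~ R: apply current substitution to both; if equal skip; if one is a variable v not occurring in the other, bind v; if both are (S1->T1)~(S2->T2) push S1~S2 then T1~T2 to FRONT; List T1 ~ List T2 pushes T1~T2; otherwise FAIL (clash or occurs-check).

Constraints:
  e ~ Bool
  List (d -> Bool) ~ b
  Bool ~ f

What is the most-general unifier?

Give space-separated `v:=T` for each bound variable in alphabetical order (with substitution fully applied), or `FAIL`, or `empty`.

step 1: unify e ~ Bool  [subst: {-} | 2 pending]
  bind e := Bool
step 2: unify List (d -> Bool) ~ b  [subst: {e:=Bool} | 1 pending]
  bind b := List (d -> Bool)
step 3: unify Bool ~ f  [subst: {e:=Bool, b:=List (d -> Bool)} | 0 pending]
  bind f := Bool

Answer: b:=List (d -> Bool) e:=Bool f:=Bool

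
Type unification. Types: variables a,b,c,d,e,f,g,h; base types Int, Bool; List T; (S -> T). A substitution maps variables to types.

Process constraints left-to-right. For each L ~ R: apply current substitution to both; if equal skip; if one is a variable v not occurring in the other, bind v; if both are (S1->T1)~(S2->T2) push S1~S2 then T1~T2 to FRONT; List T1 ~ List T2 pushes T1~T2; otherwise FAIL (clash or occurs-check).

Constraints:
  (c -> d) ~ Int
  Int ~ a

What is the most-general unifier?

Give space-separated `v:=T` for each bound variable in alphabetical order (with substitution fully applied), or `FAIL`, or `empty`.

step 1: unify (c -> d) ~ Int  [subst: {-} | 1 pending]
  clash: (c -> d) vs Int

Answer: FAIL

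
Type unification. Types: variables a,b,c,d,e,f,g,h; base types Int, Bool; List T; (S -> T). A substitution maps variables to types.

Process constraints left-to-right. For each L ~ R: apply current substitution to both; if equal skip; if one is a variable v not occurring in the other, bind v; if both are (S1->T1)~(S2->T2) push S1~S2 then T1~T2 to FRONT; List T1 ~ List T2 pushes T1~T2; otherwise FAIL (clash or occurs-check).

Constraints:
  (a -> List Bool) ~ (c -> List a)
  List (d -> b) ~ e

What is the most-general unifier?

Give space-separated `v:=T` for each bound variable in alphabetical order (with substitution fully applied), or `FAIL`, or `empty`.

step 1: unify (a -> List Bool) ~ (c -> List a)  [subst: {-} | 1 pending]
  -> decompose arrow: push a~c, List Bool~List a
step 2: unify a ~ c  [subst: {-} | 2 pending]
  bind a := c
step 3: unify List Bool ~ List c  [subst: {a:=c} | 1 pending]
  -> decompose List: push Bool~c
step 4: unify Bool ~ c  [subst: {a:=c} | 1 pending]
  bind c := Bool
step 5: unify List (d -> b) ~ e  [subst: {a:=c, c:=Bool} | 0 pending]
  bind e := List (d -> b)

Answer: a:=Bool c:=Bool e:=List (d -> b)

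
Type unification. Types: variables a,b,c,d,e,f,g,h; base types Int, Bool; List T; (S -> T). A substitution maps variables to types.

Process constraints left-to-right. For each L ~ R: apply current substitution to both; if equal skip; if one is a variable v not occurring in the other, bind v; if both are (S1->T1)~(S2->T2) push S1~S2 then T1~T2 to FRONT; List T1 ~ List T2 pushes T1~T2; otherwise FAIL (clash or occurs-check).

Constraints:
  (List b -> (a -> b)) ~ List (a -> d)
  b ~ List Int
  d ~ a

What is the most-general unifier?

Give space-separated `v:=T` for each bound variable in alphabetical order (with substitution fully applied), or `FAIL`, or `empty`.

step 1: unify (List b -> (a -> b)) ~ List (a -> d)  [subst: {-} | 2 pending]
  clash: (List b -> (a -> b)) vs List (a -> d)

Answer: FAIL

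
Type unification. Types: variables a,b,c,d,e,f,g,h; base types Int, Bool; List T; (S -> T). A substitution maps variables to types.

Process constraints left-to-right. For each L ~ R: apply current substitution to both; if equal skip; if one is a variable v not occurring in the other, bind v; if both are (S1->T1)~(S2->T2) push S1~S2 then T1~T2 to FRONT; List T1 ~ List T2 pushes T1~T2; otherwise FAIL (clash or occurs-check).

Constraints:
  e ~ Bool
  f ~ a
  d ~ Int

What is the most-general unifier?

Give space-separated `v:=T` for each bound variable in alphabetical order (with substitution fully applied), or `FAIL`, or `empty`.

Answer: d:=Int e:=Bool f:=a

Derivation:
step 1: unify e ~ Bool  [subst: {-} | 2 pending]
  bind e := Bool
step 2: unify f ~ a  [subst: {e:=Bool} | 1 pending]
  bind f := a
step 3: unify d ~ Int  [subst: {e:=Bool, f:=a} | 0 pending]
  bind d := Int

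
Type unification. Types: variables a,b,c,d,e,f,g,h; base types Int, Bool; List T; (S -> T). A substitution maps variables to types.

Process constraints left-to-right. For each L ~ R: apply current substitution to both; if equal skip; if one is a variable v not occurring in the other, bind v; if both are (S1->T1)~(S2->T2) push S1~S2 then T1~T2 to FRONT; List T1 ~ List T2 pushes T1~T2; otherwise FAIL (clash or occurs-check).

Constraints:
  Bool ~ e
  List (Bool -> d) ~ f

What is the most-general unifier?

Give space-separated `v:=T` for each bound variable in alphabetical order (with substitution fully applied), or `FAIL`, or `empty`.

Answer: e:=Bool f:=List (Bool -> d)

Derivation:
step 1: unify Bool ~ e  [subst: {-} | 1 pending]
  bind e := Bool
step 2: unify List (Bool -> d) ~ f  [subst: {e:=Bool} | 0 pending]
  bind f := List (Bool -> d)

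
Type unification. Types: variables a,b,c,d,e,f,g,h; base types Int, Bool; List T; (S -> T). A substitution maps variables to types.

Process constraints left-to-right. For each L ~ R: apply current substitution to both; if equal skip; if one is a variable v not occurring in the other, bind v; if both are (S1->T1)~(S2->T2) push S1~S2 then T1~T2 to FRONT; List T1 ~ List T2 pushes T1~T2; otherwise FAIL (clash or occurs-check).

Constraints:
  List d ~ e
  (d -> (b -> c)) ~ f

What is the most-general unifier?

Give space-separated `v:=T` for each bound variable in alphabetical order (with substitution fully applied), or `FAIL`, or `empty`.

step 1: unify List d ~ e  [subst: {-} | 1 pending]
  bind e := List d
step 2: unify (d -> (b -> c)) ~ f  [subst: {e:=List d} | 0 pending]
  bind f := (d -> (b -> c))

Answer: e:=List d f:=(d -> (b -> c))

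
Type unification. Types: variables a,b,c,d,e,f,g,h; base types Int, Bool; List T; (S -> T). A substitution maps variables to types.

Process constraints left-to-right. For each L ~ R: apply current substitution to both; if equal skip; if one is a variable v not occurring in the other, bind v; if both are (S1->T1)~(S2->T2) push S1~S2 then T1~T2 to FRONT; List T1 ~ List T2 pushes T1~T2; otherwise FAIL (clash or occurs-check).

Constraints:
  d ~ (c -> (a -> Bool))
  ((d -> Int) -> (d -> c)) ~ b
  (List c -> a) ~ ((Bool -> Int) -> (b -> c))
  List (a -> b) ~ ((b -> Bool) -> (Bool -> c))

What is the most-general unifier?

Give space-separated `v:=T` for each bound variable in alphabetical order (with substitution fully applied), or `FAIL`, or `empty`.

step 1: unify d ~ (c -> (a -> Bool))  [subst: {-} | 3 pending]
  bind d := (c -> (a -> Bool))
step 2: unify (((c -> (a -> Bool)) -> Int) -> ((c -> (a -> Bool)) -> c)) ~ b  [subst: {d:=(c -> (a -> Bool))} | 2 pending]
  bind b := (((c -> (a -> Bool)) -> Int) -> ((c -> (a -> Bool)) -> c))
step 3: unify (List c -> a) ~ ((Bool -> Int) -> ((((c -> (a -> Bool)) -> Int) -> ((c -> (a -> Bool)) -> c)) -> c))  [subst: {d:=(c -> (a -> Bool)), b:=(((c -> (a -> Bool)) -> Int) -> ((c -> (a -> Bool)) -> c))} | 1 pending]
  -> decompose arrow: push List c~(Bool -> Int), a~((((c -> (a -> Bool)) -> Int) -> ((c -> (a -> Bool)) -> c)) -> c)
step 4: unify List c ~ (Bool -> Int)  [subst: {d:=(c -> (a -> Bool)), b:=(((c -> (a -> Bool)) -> Int) -> ((c -> (a -> Bool)) -> c))} | 2 pending]
  clash: List c vs (Bool -> Int)

Answer: FAIL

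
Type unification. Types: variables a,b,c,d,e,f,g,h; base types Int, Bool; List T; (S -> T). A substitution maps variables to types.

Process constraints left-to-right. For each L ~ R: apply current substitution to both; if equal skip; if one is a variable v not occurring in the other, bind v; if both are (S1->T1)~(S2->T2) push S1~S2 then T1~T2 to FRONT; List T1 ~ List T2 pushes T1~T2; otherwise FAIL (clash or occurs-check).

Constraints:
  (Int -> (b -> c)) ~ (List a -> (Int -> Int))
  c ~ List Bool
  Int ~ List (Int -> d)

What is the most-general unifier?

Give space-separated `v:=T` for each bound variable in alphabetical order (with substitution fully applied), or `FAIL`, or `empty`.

step 1: unify (Int -> (b -> c)) ~ (List a -> (Int -> Int))  [subst: {-} | 2 pending]
  -> decompose arrow: push Int~List a, (b -> c)~(Int -> Int)
step 2: unify Int ~ List a  [subst: {-} | 3 pending]
  clash: Int vs List a

Answer: FAIL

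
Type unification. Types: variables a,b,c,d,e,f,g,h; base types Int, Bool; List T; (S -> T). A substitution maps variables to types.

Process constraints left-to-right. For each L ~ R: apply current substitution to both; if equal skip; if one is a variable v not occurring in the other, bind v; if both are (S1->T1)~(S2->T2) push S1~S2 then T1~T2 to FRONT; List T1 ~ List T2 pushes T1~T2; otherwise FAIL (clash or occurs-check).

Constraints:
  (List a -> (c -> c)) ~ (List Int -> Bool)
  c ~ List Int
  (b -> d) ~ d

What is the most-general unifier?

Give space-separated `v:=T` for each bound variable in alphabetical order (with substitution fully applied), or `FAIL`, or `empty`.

step 1: unify (List a -> (c -> c)) ~ (List Int -> Bool)  [subst: {-} | 2 pending]
  -> decompose arrow: push List a~List Int, (c -> c)~Bool
step 2: unify List a ~ List Int  [subst: {-} | 3 pending]
  -> decompose List: push a~Int
step 3: unify a ~ Int  [subst: {-} | 3 pending]
  bind a := Int
step 4: unify (c -> c) ~ Bool  [subst: {a:=Int} | 2 pending]
  clash: (c -> c) vs Bool

Answer: FAIL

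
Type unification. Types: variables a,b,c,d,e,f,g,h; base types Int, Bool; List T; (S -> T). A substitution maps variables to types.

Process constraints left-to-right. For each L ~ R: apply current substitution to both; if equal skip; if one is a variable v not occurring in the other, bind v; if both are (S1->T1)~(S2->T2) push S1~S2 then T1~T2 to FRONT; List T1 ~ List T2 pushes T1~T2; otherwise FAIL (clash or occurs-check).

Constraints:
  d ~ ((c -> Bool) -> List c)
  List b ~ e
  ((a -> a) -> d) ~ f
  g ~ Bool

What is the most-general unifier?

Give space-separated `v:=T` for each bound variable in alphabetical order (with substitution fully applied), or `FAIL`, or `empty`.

Answer: d:=((c -> Bool) -> List c) e:=List b f:=((a -> a) -> ((c -> Bool) -> List c)) g:=Bool

Derivation:
step 1: unify d ~ ((c -> Bool) -> List c)  [subst: {-} | 3 pending]
  bind d := ((c -> Bool) -> List c)
step 2: unify List b ~ e  [subst: {d:=((c -> Bool) -> List c)} | 2 pending]
  bind e := List b
step 3: unify ((a -> a) -> ((c -> Bool) -> List c)) ~ f  [subst: {d:=((c -> Bool) -> List c), e:=List b} | 1 pending]
  bind f := ((a -> a) -> ((c -> Bool) -> List c))
step 4: unify g ~ Bool  [subst: {d:=((c -> Bool) -> List c), e:=List b, f:=((a -> a) -> ((c -> Bool) -> List c))} | 0 pending]
  bind g := Bool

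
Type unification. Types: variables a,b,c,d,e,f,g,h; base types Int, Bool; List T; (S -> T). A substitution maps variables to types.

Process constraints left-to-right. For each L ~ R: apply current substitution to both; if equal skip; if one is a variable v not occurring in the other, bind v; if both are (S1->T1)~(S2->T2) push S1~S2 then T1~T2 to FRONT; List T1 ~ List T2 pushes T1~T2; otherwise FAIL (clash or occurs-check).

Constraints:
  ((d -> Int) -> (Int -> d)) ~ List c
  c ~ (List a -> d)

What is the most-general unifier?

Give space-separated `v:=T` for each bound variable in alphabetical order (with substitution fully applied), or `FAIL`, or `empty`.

Answer: FAIL

Derivation:
step 1: unify ((d -> Int) -> (Int -> d)) ~ List c  [subst: {-} | 1 pending]
  clash: ((d -> Int) -> (Int -> d)) vs List c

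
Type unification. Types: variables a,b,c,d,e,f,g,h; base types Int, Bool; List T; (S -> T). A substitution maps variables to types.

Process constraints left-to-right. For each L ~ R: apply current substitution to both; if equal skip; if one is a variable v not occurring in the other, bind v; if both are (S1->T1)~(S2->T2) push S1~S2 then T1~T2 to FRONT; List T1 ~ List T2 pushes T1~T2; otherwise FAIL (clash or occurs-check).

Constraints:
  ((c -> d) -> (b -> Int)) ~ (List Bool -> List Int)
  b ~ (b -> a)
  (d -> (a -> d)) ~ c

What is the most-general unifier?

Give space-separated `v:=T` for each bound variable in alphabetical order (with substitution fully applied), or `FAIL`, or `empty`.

step 1: unify ((c -> d) -> (b -> Int)) ~ (List Bool -> List Int)  [subst: {-} | 2 pending]
  -> decompose arrow: push (c -> d)~List Bool, (b -> Int)~List Int
step 2: unify (c -> d) ~ List Bool  [subst: {-} | 3 pending]
  clash: (c -> d) vs List Bool

Answer: FAIL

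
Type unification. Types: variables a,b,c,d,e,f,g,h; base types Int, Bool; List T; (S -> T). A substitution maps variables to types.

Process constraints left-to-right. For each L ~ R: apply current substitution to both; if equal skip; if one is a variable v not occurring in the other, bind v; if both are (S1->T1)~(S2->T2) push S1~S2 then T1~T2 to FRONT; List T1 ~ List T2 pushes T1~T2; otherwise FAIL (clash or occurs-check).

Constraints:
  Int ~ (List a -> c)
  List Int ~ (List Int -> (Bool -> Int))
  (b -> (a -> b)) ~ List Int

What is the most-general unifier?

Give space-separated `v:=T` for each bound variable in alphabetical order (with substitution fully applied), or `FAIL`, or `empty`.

Answer: FAIL

Derivation:
step 1: unify Int ~ (List a -> c)  [subst: {-} | 2 pending]
  clash: Int vs (List a -> c)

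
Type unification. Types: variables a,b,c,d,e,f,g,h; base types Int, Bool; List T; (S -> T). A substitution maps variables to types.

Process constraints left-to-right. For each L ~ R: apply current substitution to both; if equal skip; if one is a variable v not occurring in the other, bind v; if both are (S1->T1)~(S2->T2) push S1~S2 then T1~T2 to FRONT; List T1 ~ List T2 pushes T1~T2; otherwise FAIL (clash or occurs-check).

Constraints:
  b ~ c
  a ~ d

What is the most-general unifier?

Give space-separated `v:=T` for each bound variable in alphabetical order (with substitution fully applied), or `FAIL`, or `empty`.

step 1: unify b ~ c  [subst: {-} | 1 pending]
  bind b := c
step 2: unify a ~ d  [subst: {b:=c} | 0 pending]
  bind a := d

Answer: a:=d b:=c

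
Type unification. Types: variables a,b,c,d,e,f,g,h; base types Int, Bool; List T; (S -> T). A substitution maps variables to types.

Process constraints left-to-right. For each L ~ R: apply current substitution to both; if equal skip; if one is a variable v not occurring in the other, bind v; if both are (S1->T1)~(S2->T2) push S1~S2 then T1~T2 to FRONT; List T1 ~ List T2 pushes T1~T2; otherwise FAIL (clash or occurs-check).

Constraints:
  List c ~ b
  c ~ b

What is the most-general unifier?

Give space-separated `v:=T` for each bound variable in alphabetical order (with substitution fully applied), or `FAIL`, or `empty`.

step 1: unify List c ~ b  [subst: {-} | 1 pending]
  bind b := List c
step 2: unify c ~ List c  [subst: {b:=List c} | 0 pending]
  occurs-check fail: c in List c

Answer: FAIL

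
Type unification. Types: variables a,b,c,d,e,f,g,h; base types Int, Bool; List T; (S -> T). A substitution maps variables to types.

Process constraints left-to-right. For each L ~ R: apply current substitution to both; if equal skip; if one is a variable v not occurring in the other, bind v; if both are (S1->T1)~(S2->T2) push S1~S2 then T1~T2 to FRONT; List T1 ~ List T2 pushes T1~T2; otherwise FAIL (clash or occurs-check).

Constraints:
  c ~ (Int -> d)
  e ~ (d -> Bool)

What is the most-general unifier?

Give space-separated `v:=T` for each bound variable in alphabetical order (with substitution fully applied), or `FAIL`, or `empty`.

step 1: unify c ~ (Int -> d)  [subst: {-} | 1 pending]
  bind c := (Int -> d)
step 2: unify e ~ (d -> Bool)  [subst: {c:=(Int -> d)} | 0 pending]
  bind e := (d -> Bool)

Answer: c:=(Int -> d) e:=(d -> Bool)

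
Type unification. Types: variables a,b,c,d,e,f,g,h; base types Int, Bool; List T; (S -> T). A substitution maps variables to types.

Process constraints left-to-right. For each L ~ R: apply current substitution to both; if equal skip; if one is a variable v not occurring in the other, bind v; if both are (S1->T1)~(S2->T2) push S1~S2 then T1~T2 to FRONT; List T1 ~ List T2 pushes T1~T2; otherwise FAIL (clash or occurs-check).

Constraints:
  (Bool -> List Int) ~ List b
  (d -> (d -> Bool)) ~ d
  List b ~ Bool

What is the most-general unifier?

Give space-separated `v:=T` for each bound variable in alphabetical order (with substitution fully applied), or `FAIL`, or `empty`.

Answer: FAIL

Derivation:
step 1: unify (Bool -> List Int) ~ List b  [subst: {-} | 2 pending]
  clash: (Bool -> List Int) vs List b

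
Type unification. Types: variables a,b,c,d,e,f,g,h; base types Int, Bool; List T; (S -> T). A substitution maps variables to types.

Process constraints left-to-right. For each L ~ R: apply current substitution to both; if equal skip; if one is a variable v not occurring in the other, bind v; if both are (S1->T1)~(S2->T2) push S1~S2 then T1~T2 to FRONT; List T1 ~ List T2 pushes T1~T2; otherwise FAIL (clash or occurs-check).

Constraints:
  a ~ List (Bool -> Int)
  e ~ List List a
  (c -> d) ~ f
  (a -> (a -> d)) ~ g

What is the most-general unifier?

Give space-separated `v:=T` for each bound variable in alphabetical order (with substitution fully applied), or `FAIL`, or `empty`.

step 1: unify a ~ List (Bool -> Int)  [subst: {-} | 3 pending]
  bind a := List (Bool -> Int)
step 2: unify e ~ List List List (Bool -> Int)  [subst: {a:=List (Bool -> Int)} | 2 pending]
  bind e := List List List (Bool -> Int)
step 3: unify (c -> d) ~ f  [subst: {a:=List (Bool -> Int), e:=List List List (Bool -> Int)} | 1 pending]
  bind f := (c -> d)
step 4: unify (List (Bool -> Int) -> (List (Bool -> Int) -> d)) ~ g  [subst: {a:=List (Bool -> Int), e:=List List List (Bool -> Int), f:=(c -> d)} | 0 pending]
  bind g := (List (Bool -> Int) -> (List (Bool -> Int) -> d))

Answer: a:=List (Bool -> Int) e:=List List List (Bool -> Int) f:=(c -> d) g:=(List (Bool -> Int) -> (List (Bool -> Int) -> d))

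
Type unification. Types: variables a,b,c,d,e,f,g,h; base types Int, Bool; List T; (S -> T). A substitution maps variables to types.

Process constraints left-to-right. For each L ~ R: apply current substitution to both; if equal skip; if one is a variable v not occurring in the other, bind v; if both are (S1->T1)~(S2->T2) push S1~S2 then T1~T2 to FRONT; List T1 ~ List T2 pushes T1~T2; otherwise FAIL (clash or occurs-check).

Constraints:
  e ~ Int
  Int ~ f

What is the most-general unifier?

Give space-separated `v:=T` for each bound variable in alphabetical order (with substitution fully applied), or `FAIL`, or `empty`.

Answer: e:=Int f:=Int

Derivation:
step 1: unify e ~ Int  [subst: {-} | 1 pending]
  bind e := Int
step 2: unify Int ~ f  [subst: {e:=Int} | 0 pending]
  bind f := Int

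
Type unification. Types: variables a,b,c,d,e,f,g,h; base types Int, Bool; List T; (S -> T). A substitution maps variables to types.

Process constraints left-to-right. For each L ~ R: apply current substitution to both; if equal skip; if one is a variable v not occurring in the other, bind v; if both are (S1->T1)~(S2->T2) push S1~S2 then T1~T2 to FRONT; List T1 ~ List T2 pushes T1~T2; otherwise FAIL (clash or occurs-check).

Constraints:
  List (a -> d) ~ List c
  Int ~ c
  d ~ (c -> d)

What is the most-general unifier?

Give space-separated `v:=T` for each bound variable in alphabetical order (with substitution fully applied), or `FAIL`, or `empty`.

Answer: FAIL

Derivation:
step 1: unify List (a -> d) ~ List c  [subst: {-} | 2 pending]
  -> decompose List: push (a -> d)~c
step 2: unify (a -> d) ~ c  [subst: {-} | 2 pending]
  bind c := (a -> d)
step 3: unify Int ~ (a -> d)  [subst: {c:=(a -> d)} | 1 pending]
  clash: Int vs (a -> d)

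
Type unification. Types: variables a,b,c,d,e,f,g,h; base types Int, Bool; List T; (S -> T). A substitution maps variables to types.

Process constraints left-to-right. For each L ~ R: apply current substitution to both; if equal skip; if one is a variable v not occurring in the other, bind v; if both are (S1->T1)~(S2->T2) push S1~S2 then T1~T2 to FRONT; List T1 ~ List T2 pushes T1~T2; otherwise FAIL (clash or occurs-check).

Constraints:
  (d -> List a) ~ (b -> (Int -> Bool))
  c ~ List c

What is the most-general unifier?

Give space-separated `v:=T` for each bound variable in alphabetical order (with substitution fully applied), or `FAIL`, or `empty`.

step 1: unify (d -> List a) ~ (b -> (Int -> Bool))  [subst: {-} | 1 pending]
  -> decompose arrow: push d~b, List a~(Int -> Bool)
step 2: unify d ~ b  [subst: {-} | 2 pending]
  bind d := b
step 3: unify List a ~ (Int -> Bool)  [subst: {d:=b} | 1 pending]
  clash: List a vs (Int -> Bool)

Answer: FAIL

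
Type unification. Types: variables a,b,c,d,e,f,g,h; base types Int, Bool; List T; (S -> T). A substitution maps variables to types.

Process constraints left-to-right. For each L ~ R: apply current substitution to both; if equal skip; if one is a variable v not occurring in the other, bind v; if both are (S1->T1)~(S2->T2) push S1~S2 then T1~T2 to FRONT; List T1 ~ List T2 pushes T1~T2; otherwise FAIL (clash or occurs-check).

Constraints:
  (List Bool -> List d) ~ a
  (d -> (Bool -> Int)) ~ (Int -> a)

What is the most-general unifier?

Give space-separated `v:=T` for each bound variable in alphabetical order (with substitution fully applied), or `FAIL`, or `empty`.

Answer: FAIL

Derivation:
step 1: unify (List Bool -> List d) ~ a  [subst: {-} | 1 pending]
  bind a := (List Bool -> List d)
step 2: unify (d -> (Bool -> Int)) ~ (Int -> (List Bool -> List d))  [subst: {a:=(List Bool -> List d)} | 0 pending]
  -> decompose arrow: push d~Int, (Bool -> Int)~(List Bool -> List d)
step 3: unify d ~ Int  [subst: {a:=(List Bool -> List d)} | 1 pending]
  bind d := Int
step 4: unify (Bool -> Int) ~ (List Bool -> List Int)  [subst: {a:=(List Bool -> List d), d:=Int} | 0 pending]
  -> decompose arrow: push Bool~List Bool, Int~List Int
step 5: unify Bool ~ List Bool  [subst: {a:=(List Bool -> List d), d:=Int} | 1 pending]
  clash: Bool vs List Bool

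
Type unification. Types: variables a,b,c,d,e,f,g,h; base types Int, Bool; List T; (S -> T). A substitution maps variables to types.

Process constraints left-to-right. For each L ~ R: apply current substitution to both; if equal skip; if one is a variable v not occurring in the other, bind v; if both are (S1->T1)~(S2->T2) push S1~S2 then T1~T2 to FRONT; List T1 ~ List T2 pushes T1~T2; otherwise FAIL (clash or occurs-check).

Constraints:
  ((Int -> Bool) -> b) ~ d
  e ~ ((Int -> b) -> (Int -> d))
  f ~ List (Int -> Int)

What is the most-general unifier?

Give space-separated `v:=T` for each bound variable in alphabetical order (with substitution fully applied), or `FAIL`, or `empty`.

step 1: unify ((Int -> Bool) -> b) ~ d  [subst: {-} | 2 pending]
  bind d := ((Int -> Bool) -> b)
step 2: unify e ~ ((Int -> b) -> (Int -> ((Int -> Bool) -> b)))  [subst: {d:=((Int -> Bool) -> b)} | 1 pending]
  bind e := ((Int -> b) -> (Int -> ((Int -> Bool) -> b)))
step 3: unify f ~ List (Int -> Int)  [subst: {d:=((Int -> Bool) -> b), e:=((Int -> b) -> (Int -> ((Int -> Bool) -> b)))} | 0 pending]
  bind f := List (Int -> Int)

Answer: d:=((Int -> Bool) -> b) e:=((Int -> b) -> (Int -> ((Int -> Bool) -> b))) f:=List (Int -> Int)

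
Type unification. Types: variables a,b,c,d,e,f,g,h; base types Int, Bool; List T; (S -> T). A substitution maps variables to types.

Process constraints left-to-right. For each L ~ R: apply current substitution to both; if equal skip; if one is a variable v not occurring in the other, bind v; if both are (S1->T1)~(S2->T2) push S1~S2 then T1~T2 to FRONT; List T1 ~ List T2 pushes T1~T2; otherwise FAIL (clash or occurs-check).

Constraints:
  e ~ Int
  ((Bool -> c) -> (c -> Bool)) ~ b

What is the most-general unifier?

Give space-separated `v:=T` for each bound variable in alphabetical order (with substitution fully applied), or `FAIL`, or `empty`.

Answer: b:=((Bool -> c) -> (c -> Bool)) e:=Int

Derivation:
step 1: unify e ~ Int  [subst: {-} | 1 pending]
  bind e := Int
step 2: unify ((Bool -> c) -> (c -> Bool)) ~ b  [subst: {e:=Int} | 0 pending]
  bind b := ((Bool -> c) -> (c -> Bool))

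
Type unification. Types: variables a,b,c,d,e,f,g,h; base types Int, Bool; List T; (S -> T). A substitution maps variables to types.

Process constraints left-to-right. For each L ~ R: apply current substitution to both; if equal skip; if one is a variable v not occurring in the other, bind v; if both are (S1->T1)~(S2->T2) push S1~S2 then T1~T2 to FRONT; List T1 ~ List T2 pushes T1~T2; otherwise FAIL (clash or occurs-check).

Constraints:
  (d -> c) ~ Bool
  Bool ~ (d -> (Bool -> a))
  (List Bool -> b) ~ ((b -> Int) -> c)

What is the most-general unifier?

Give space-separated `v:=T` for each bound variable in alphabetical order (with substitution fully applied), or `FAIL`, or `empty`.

Answer: FAIL

Derivation:
step 1: unify (d -> c) ~ Bool  [subst: {-} | 2 pending]
  clash: (d -> c) vs Bool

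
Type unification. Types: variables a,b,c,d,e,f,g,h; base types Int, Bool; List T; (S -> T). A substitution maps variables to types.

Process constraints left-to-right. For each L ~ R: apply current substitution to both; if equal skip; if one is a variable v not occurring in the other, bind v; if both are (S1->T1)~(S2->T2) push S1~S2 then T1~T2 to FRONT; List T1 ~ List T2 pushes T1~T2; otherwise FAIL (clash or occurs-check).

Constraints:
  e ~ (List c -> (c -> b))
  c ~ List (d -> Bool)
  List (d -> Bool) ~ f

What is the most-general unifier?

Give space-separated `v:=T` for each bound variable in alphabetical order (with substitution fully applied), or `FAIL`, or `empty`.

Answer: c:=List (d -> Bool) e:=(List List (d -> Bool) -> (List (d -> Bool) -> b)) f:=List (d -> Bool)

Derivation:
step 1: unify e ~ (List c -> (c -> b))  [subst: {-} | 2 pending]
  bind e := (List c -> (c -> b))
step 2: unify c ~ List (d -> Bool)  [subst: {e:=(List c -> (c -> b))} | 1 pending]
  bind c := List (d -> Bool)
step 3: unify List (d -> Bool) ~ f  [subst: {e:=(List c -> (c -> b)), c:=List (d -> Bool)} | 0 pending]
  bind f := List (d -> Bool)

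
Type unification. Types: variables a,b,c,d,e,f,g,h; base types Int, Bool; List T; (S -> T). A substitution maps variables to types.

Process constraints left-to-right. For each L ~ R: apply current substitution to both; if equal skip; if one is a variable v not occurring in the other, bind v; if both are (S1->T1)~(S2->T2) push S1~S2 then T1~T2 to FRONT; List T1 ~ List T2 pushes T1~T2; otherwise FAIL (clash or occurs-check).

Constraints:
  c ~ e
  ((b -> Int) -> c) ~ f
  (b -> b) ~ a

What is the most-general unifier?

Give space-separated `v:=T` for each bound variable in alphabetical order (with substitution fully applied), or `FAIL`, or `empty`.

Answer: a:=(b -> b) c:=e f:=((b -> Int) -> e)

Derivation:
step 1: unify c ~ e  [subst: {-} | 2 pending]
  bind c := e
step 2: unify ((b -> Int) -> e) ~ f  [subst: {c:=e} | 1 pending]
  bind f := ((b -> Int) -> e)
step 3: unify (b -> b) ~ a  [subst: {c:=e, f:=((b -> Int) -> e)} | 0 pending]
  bind a := (b -> b)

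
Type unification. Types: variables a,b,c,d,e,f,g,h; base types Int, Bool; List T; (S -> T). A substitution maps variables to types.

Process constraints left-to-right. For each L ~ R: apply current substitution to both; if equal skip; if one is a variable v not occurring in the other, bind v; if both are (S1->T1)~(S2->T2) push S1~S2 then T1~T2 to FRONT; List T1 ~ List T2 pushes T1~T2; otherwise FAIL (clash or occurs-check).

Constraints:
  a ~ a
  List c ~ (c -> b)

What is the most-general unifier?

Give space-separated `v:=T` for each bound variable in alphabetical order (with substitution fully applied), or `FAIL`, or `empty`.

step 1: unify a ~ a  [subst: {-} | 1 pending]
  -> identical, skip
step 2: unify List c ~ (c -> b)  [subst: {-} | 0 pending]
  clash: List c vs (c -> b)

Answer: FAIL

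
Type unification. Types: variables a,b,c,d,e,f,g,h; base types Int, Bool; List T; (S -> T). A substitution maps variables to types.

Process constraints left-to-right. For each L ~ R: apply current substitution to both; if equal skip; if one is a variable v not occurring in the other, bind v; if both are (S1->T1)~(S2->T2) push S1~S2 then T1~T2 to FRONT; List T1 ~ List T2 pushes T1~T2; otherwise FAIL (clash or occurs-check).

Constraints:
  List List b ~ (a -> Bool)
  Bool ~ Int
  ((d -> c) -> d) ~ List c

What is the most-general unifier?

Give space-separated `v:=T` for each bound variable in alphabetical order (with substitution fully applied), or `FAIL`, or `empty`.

Answer: FAIL

Derivation:
step 1: unify List List b ~ (a -> Bool)  [subst: {-} | 2 pending]
  clash: List List b vs (a -> Bool)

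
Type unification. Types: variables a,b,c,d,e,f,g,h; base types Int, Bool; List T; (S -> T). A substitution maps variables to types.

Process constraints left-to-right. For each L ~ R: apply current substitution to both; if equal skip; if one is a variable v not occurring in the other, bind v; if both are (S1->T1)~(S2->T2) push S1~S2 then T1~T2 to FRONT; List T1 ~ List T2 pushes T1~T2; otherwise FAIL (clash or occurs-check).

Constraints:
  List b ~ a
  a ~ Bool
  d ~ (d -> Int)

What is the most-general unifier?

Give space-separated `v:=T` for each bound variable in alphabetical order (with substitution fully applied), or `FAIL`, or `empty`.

Answer: FAIL

Derivation:
step 1: unify List b ~ a  [subst: {-} | 2 pending]
  bind a := List b
step 2: unify List b ~ Bool  [subst: {a:=List b} | 1 pending]
  clash: List b vs Bool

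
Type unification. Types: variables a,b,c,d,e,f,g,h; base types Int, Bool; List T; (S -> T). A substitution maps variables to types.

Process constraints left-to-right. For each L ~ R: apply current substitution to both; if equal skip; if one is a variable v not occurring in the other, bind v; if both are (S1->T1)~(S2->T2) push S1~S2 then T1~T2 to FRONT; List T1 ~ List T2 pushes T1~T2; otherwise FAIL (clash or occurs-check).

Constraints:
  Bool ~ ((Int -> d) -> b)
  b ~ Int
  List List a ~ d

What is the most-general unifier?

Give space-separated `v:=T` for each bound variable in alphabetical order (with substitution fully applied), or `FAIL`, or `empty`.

step 1: unify Bool ~ ((Int -> d) -> b)  [subst: {-} | 2 pending]
  clash: Bool vs ((Int -> d) -> b)

Answer: FAIL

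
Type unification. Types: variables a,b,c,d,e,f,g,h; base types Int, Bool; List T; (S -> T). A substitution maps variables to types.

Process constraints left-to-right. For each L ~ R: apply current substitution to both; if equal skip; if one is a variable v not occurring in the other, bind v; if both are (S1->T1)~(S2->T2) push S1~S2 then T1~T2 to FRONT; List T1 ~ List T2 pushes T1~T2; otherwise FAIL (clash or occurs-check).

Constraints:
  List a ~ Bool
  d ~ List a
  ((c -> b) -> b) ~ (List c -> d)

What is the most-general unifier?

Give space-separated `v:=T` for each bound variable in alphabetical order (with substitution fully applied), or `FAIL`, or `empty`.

step 1: unify List a ~ Bool  [subst: {-} | 2 pending]
  clash: List a vs Bool

Answer: FAIL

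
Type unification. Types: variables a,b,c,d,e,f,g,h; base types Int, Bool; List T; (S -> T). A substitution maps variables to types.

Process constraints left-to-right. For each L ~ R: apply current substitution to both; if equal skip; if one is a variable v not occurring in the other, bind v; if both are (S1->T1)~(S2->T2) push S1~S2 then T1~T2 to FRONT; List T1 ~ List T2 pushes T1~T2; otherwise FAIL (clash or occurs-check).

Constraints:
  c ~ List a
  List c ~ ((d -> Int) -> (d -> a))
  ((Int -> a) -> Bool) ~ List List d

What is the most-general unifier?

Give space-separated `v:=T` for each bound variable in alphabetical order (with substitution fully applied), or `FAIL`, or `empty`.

step 1: unify c ~ List a  [subst: {-} | 2 pending]
  bind c := List a
step 2: unify List List a ~ ((d -> Int) -> (d -> a))  [subst: {c:=List a} | 1 pending]
  clash: List List a vs ((d -> Int) -> (d -> a))

Answer: FAIL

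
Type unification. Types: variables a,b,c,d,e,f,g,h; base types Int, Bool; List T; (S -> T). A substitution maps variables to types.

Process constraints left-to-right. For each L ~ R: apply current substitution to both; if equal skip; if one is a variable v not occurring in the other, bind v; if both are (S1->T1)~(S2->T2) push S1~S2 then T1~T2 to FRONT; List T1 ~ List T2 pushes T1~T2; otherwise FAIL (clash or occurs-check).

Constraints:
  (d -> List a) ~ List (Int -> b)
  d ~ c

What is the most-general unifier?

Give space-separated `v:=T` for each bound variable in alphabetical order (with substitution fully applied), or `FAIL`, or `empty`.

Answer: FAIL

Derivation:
step 1: unify (d -> List a) ~ List (Int -> b)  [subst: {-} | 1 pending]
  clash: (d -> List a) vs List (Int -> b)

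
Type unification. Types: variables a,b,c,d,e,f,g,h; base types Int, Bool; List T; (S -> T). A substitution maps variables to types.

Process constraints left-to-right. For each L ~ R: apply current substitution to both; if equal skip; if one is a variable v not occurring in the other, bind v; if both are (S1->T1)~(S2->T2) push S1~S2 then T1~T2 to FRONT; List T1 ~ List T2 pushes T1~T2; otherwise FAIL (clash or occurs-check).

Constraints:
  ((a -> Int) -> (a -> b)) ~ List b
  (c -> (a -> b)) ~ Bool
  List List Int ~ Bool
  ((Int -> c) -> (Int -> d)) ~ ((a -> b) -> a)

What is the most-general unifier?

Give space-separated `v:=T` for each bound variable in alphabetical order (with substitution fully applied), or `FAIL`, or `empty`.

Answer: FAIL

Derivation:
step 1: unify ((a -> Int) -> (a -> b)) ~ List b  [subst: {-} | 3 pending]
  clash: ((a -> Int) -> (a -> b)) vs List b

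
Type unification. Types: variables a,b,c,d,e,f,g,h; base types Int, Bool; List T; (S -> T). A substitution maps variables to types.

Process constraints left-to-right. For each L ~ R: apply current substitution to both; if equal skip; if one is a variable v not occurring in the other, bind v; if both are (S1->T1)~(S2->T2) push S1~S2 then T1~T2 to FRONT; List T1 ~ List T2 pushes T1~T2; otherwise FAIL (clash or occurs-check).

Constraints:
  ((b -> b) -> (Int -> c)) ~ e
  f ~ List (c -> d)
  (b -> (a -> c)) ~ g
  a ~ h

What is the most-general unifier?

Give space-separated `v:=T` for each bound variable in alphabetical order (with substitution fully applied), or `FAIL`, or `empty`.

Answer: a:=h e:=((b -> b) -> (Int -> c)) f:=List (c -> d) g:=(b -> (h -> c))

Derivation:
step 1: unify ((b -> b) -> (Int -> c)) ~ e  [subst: {-} | 3 pending]
  bind e := ((b -> b) -> (Int -> c))
step 2: unify f ~ List (c -> d)  [subst: {e:=((b -> b) -> (Int -> c))} | 2 pending]
  bind f := List (c -> d)
step 3: unify (b -> (a -> c)) ~ g  [subst: {e:=((b -> b) -> (Int -> c)), f:=List (c -> d)} | 1 pending]
  bind g := (b -> (a -> c))
step 4: unify a ~ h  [subst: {e:=((b -> b) -> (Int -> c)), f:=List (c -> d), g:=(b -> (a -> c))} | 0 pending]
  bind a := h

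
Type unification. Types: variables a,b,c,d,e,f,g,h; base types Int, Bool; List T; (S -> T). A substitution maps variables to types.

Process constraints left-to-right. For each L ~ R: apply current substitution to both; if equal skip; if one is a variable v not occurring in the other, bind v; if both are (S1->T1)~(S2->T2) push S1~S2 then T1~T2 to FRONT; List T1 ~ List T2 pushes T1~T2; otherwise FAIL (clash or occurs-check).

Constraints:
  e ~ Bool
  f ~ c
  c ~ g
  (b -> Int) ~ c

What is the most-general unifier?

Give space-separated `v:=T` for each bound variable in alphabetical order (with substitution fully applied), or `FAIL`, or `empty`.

Answer: c:=(b -> Int) e:=Bool f:=(b -> Int) g:=(b -> Int)

Derivation:
step 1: unify e ~ Bool  [subst: {-} | 3 pending]
  bind e := Bool
step 2: unify f ~ c  [subst: {e:=Bool} | 2 pending]
  bind f := c
step 3: unify c ~ g  [subst: {e:=Bool, f:=c} | 1 pending]
  bind c := g
step 4: unify (b -> Int) ~ g  [subst: {e:=Bool, f:=c, c:=g} | 0 pending]
  bind g := (b -> Int)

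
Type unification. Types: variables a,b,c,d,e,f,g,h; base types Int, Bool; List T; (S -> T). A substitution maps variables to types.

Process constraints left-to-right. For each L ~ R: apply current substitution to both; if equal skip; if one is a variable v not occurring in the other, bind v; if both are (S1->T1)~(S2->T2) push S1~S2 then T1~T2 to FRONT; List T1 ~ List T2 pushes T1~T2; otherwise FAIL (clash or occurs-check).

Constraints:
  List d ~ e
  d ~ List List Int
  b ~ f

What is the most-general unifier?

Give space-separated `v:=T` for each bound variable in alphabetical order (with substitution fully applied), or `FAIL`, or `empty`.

Answer: b:=f d:=List List Int e:=List List List Int

Derivation:
step 1: unify List d ~ e  [subst: {-} | 2 pending]
  bind e := List d
step 2: unify d ~ List List Int  [subst: {e:=List d} | 1 pending]
  bind d := List List Int
step 3: unify b ~ f  [subst: {e:=List d, d:=List List Int} | 0 pending]
  bind b := f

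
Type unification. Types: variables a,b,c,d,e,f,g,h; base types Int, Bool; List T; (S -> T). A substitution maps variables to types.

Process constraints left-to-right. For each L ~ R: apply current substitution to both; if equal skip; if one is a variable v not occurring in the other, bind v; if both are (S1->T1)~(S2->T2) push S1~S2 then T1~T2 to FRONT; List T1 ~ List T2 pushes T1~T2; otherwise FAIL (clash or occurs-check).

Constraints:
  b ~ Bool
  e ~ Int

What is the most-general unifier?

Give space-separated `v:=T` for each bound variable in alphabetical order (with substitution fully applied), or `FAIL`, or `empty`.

step 1: unify b ~ Bool  [subst: {-} | 1 pending]
  bind b := Bool
step 2: unify e ~ Int  [subst: {b:=Bool} | 0 pending]
  bind e := Int

Answer: b:=Bool e:=Int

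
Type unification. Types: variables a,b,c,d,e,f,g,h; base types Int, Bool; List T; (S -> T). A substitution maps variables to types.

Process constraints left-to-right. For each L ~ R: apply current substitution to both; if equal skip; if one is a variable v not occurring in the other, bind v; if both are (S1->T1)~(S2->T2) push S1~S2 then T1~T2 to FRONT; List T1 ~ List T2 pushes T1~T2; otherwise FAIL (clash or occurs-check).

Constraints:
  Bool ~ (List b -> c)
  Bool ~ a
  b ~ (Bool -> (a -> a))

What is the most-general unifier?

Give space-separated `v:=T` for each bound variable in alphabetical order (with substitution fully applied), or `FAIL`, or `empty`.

Answer: FAIL

Derivation:
step 1: unify Bool ~ (List b -> c)  [subst: {-} | 2 pending]
  clash: Bool vs (List b -> c)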